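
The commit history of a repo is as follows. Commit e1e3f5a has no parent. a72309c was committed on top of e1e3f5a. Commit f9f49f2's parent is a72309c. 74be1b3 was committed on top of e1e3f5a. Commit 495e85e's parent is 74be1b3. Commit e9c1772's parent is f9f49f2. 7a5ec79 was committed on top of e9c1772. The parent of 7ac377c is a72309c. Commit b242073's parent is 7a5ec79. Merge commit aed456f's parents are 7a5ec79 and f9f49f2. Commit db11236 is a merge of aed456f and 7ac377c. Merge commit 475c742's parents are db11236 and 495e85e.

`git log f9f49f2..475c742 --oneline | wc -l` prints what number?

Reachable from 475c742: {475c742, 495e85e, 74be1b3, 7a5ec79, 7ac377c, a72309c, aed456f, db11236, e1e3f5a, e9c1772, f9f49f2}.
Reachable from f9f49f2: {a72309c, e1e3f5a, f9f49f2}.
In 475c742's history but not f9f49f2's: {475c742, 495e85e, 74be1b3, 7a5ec79, 7ac377c, aed456f, db11236, e9c1772} — 8 commits.

8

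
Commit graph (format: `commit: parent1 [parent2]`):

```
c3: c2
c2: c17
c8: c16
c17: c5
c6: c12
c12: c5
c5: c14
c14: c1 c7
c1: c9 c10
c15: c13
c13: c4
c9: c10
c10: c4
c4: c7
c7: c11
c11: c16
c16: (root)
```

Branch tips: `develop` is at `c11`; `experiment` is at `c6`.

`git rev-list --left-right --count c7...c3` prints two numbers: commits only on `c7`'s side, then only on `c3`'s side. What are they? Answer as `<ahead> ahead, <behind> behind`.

0 ahead, 9 behind

Reachable from c7: {c11, c16, c7}.
Reachable from c3: {c1, c10, c11, c14, c16, c17, c2, c3, c4, c5, c7, c9}.
Only in c7's history (ahead): {} — 0.
Only in c3's history (behind): {c1, c10, c14, c17, c2, c3, c4, c5, c9} — 9.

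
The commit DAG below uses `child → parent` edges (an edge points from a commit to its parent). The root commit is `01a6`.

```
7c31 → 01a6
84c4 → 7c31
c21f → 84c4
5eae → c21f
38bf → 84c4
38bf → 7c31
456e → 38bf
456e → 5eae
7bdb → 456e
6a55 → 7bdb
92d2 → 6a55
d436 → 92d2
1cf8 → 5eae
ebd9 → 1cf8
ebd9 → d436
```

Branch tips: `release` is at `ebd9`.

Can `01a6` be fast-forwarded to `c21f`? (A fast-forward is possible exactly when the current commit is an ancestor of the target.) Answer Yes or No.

Yes

A fast-forward from 01a6 to c21f is possible iff 01a6 is an ancestor of c21f.
Ancestors of c21f: {01a6, 7c31, 84c4, c21f}.
01a6 is among them, so fast-forward is possible.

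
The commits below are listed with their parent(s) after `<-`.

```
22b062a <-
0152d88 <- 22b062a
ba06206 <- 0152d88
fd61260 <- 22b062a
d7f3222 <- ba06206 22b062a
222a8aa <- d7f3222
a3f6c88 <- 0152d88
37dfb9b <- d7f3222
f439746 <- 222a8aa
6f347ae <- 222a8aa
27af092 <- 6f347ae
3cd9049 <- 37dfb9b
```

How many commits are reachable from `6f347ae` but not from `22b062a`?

5

Reachable from 6f347ae: {0152d88, 222a8aa, 22b062a, 6f347ae, ba06206, d7f3222}.
Reachable from 22b062a: {22b062a}.
In 6f347ae's history but not 22b062a's: {0152d88, 222a8aa, 6f347ae, ba06206, d7f3222} — 5 commits.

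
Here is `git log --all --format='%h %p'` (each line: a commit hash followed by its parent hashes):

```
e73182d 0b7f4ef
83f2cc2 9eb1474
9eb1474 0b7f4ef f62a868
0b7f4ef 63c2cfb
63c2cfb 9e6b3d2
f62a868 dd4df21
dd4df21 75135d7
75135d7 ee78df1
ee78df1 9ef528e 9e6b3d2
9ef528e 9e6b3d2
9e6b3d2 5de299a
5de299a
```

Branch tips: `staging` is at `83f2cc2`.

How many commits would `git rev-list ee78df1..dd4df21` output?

Reachable from dd4df21: {5de299a, 75135d7, 9e6b3d2, 9ef528e, dd4df21, ee78df1}.
Reachable from ee78df1: {5de299a, 9e6b3d2, 9ef528e, ee78df1}.
In dd4df21's history but not ee78df1's: {75135d7, dd4df21} — 2 commits.

2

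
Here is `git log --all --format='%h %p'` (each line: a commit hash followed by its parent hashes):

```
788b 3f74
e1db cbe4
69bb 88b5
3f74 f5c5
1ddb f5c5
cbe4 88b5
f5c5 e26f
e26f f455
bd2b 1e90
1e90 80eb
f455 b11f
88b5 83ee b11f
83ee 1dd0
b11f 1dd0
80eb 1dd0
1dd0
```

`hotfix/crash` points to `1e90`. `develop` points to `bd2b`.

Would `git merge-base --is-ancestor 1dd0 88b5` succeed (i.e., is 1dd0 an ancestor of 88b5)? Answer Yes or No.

Ancestors of 88b5 (commits reachable by following parents): {1dd0, 83ee, 88b5, b11f}.
1dd0 is in that set, so it is an ancestor of 88b5.

Yes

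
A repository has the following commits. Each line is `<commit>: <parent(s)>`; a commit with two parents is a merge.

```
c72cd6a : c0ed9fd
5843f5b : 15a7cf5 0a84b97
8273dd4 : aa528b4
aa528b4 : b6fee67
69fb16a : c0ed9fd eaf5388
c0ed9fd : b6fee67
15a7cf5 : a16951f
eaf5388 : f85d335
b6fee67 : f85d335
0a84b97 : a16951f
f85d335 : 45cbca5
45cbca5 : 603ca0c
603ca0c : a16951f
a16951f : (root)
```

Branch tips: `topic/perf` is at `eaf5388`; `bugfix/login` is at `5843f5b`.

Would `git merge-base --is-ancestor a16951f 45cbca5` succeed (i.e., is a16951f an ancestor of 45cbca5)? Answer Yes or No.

Yes

Ancestors of 45cbca5 (commits reachable by following parents): {45cbca5, 603ca0c, a16951f}.
a16951f is in that set, so it is an ancestor of 45cbca5.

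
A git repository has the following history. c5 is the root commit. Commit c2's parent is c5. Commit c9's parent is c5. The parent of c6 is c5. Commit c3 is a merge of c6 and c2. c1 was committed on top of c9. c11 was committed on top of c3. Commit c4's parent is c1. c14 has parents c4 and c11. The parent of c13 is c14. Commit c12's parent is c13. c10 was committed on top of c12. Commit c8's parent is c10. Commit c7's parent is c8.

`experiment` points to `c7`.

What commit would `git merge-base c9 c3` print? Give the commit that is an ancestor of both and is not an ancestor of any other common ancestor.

c5

Ancestors of c9: {c5, c9}.
Ancestors of c3: {c2, c3, c5, c6}.
Common ancestors: {c5}.
The only common ancestor is c5, so it is the merge base.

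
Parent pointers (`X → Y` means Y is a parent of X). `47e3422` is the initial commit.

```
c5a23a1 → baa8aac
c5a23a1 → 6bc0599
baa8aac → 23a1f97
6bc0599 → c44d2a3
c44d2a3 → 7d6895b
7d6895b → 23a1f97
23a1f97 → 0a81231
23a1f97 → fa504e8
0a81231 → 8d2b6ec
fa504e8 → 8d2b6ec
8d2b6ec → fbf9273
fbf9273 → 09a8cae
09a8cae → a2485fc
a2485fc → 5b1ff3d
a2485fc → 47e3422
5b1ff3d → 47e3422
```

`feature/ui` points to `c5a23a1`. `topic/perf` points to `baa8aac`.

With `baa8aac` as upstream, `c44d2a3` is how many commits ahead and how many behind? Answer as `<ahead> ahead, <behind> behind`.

2 ahead, 1 behind

Reachable from c44d2a3: {09a8cae, 0a81231, 23a1f97, 47e3422, 5b1ff3d, 7d6895b, 8d2b6ec, a2485fc, c44d2a3, fa504e8, fbf9273}.
Reachable from baa8aac: {09a8cae, 0a81231, 23a1f97, 47e3422, 5b1ff3d, 8d2b6ec, a2485fc, baa8aac, fa504e8, fbf9273}.
Only in c44d2a3's history (ahead): {7d6895b, c44d2a3} — 2.
Only in baa8aac's history (behind): {baa8aac} — 1.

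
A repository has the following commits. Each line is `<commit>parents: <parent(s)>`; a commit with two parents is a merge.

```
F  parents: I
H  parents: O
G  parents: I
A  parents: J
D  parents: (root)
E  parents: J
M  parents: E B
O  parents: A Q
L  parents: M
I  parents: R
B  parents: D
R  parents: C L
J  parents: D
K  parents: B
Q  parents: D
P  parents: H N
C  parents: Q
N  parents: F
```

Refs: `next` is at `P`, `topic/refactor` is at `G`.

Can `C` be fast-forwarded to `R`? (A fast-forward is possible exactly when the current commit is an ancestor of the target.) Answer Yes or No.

Yes

A fast-forward from C to R is possible iff C is an ancestor of R.
Ancestors of R: {B, C, D, E, J, L, M, Q, R}.
C is among them, so fast-forward is possible.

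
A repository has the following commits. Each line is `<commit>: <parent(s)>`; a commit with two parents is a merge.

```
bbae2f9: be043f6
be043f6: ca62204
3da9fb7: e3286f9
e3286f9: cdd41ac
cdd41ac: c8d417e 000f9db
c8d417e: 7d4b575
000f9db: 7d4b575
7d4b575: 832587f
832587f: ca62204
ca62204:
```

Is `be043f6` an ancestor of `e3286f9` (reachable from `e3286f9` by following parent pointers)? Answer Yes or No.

No

Ancestors of e3286f9: {000f9db, 7d4b575, 832587f, c8d417e, ca62204, cdd41ac, e3286f9}.
be043f6 is not in that set, so it is not an ancestor of e3286f9.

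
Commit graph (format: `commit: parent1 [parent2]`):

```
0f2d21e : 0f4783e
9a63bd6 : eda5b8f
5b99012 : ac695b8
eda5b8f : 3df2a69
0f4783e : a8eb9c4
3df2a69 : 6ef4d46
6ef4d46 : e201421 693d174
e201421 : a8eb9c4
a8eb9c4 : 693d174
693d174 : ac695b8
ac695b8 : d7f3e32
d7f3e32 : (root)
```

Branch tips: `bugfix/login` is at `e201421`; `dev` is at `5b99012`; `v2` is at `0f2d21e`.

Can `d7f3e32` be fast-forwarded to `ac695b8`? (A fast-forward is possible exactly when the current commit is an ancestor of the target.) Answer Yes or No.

A fast-forward from d7f3e32 to ac695b8 is possible iff d7f3e32 is an ancestor of ac695b8.
Ancestors of ac695b8: {ac695b8, d7f3e32}.
d7f3e32 is among them, so fast-forward is possible.

Yes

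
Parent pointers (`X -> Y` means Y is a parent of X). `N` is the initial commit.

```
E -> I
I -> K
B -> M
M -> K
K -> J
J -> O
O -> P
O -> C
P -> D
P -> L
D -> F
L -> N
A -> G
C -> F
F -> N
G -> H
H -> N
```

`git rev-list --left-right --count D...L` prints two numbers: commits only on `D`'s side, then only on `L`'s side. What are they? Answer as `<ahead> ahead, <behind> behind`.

Reachable from D: {D, F, N}.
Reachable from L: {L, N}.
Only in D's history (ahead): {D, F} — 2.
Only in L's history (behind): {L} — 1.

2 ahead, 1 behind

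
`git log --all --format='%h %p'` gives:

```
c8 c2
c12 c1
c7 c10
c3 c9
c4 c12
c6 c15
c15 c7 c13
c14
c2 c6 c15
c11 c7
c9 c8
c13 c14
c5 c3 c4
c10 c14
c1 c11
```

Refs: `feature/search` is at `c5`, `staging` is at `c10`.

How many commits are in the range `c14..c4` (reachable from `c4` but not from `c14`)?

6

Reachable from c4: {c1, c10, c11, c12, c14, c4, c7}.
Reachable from c14: {c14}.
In c4's history but not c14's: {c1, c10, c11, c12, c4, c7} — 6 commits.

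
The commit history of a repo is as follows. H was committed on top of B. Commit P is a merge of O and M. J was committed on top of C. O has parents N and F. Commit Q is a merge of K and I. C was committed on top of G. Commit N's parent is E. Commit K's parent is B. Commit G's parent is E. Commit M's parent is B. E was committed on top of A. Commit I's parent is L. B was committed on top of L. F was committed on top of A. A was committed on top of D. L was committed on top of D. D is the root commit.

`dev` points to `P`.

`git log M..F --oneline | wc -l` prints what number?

Reachable from F: {A, D, F}.
Reachable from M: {B, D, L, M}.
In F's history but not M's: {A, F} — 2 commits.

2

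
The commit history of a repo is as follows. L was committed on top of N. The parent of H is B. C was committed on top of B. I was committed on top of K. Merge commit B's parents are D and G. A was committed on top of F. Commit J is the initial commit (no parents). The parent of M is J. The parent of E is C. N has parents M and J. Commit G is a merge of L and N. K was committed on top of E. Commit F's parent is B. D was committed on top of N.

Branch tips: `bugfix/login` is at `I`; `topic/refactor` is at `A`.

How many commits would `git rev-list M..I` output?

Reachable from I: {B, C, D, E, G, I, J, K, L, M, N}.
Reachable from M: {J, M}.
In I's history but not M's: {B, C, D, E, G, I, K, L, N} — 9 commits.

9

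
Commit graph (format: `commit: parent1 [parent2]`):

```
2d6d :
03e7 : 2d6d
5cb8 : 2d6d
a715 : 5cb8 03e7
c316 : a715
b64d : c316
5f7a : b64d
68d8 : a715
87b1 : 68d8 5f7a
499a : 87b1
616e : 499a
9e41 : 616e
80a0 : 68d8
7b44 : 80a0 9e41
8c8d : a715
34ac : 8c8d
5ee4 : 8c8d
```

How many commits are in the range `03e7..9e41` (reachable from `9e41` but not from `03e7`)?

10

Reachable from 9e41: {03e7, 2d6d, 499a, 5cb8, 5f7a, 616e, 68d8, 87b1, 9e41, a715, b64d, c316}.
Reachable from 03e7: {03e7, 2d6d}.
In 9e41's history but not 03e7's: {499a, 5cb8, 5f7a, 616e, 68d8, 87b1, 9e41, a715, b64d, c316} — 10 commits.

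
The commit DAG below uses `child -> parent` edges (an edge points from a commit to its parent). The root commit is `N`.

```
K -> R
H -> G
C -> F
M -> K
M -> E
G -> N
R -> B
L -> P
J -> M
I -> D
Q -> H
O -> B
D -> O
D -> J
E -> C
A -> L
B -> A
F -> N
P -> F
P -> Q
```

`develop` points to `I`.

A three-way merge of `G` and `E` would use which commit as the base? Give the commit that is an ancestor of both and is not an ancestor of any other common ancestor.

N

Ancestors of G: {G, N}.
Ancestors of E: {C, E, F, N}.
Common ancestors: {N}.
The only common ancestor is N, so it is the merge base.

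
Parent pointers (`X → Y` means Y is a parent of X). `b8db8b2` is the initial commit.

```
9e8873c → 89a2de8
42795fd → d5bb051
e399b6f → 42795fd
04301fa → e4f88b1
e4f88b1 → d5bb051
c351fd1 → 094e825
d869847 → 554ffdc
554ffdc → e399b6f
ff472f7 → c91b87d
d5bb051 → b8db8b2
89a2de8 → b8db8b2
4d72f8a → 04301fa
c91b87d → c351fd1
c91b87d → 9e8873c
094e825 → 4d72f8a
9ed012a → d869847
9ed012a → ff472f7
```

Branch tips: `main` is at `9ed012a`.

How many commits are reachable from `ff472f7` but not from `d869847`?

9

Reachable from ff472f7: {04301fa, 094e825, 4d72f8a, 89a2de8, 9e8873c, b8db8b2, c351fd1, c91b87d, d5bb051, e4f88b1, ff472f7}.
Reachable from d869847: {42795fd, 554ffdc, b8db8b2, d5bb051, d869847, e399b6f}.
In ff472f7's history but not d869847's: {04301fa, 094e825, 4d72f8a, 89a2de8, 9e8873c, c351fd1, c91b87d, e4f88b1, ff472f7} — 9 commits.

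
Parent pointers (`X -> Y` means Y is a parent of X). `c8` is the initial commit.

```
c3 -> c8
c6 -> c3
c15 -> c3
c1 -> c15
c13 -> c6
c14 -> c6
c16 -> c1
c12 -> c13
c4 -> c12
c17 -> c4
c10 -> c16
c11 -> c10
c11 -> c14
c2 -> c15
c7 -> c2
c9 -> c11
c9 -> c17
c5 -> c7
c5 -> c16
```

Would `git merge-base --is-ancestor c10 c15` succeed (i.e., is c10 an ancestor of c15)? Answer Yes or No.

Ancestors of c15: {c15, c3, c8}.
c10 is not in that set, so it is not an ancestor of c15.

No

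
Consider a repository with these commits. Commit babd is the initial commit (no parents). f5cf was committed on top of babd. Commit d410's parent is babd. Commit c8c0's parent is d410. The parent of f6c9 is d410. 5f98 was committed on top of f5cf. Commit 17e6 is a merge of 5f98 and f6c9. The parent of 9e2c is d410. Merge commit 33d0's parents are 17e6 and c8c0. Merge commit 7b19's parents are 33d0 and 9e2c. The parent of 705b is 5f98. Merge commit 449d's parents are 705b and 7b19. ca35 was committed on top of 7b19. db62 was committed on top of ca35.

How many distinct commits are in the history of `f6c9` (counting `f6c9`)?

Walking parent pointers from f6c9: reachable set = {babd, d410, f6c9}.
That is 3 commits.

3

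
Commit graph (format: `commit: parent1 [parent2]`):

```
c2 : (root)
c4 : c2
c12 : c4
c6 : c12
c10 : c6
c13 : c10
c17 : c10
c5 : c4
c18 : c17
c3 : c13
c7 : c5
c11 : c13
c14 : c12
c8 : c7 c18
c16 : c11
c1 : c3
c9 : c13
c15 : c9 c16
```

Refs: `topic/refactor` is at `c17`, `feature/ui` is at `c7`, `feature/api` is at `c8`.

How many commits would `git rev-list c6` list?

4

Walking parent pointers from c6: reachable set = {c12, c2, c4, c6}.
That is 4 commits.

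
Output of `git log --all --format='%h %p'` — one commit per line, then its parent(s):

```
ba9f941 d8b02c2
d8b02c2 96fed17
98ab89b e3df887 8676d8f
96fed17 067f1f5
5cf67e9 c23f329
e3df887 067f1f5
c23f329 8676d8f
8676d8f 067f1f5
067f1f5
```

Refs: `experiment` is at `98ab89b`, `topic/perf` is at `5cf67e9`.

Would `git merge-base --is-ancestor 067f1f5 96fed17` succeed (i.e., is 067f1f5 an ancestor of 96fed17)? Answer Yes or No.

Ancestors of 96fed17 (commits reachable by following parents): {067f1f5, 96fed17}.
067f1f5 is in that set, so it is an ancestor of 96fed17.

Yes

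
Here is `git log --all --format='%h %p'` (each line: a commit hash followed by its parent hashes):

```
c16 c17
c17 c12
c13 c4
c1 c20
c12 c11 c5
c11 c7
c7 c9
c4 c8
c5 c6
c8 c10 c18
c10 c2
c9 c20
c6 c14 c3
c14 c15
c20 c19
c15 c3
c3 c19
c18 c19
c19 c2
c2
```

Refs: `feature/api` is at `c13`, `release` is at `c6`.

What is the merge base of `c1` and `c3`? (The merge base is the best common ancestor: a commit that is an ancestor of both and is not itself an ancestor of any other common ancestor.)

c19

Ancestors of c1: {c1, c19, c2, c20}.
Ancestors of c3: {c19, c2, c3}.
Common ancestors: {c19, c2}.
Among these, c19 is not an ancestor of any other common ancestor — it is the merge base.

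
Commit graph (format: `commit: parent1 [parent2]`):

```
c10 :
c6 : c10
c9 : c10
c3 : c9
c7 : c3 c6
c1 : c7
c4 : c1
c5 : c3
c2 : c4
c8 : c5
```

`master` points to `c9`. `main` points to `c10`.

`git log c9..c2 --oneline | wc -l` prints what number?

Reachable from c2: {c1, c10, c2, c3, c4, c6, c7, c9}.
Reachable from c9: {c10, c9}.
In c2's history but not c9's: {c1, c2, c3, c4, c6, c7} — 6 commits.

6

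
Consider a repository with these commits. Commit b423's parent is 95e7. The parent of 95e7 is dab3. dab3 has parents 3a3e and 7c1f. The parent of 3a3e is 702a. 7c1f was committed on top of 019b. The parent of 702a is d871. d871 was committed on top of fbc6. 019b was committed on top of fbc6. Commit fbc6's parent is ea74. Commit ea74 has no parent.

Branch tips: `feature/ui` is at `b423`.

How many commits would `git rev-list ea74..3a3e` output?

Reachable from 3a3e: {3a3e, 702a, d871, ea74, fbc6}.
Reachable from ea74: {ea74}.
In 3a3e's history but not ea74's: {3a3e, 702a, d871, fbc6} — 4 commits.

4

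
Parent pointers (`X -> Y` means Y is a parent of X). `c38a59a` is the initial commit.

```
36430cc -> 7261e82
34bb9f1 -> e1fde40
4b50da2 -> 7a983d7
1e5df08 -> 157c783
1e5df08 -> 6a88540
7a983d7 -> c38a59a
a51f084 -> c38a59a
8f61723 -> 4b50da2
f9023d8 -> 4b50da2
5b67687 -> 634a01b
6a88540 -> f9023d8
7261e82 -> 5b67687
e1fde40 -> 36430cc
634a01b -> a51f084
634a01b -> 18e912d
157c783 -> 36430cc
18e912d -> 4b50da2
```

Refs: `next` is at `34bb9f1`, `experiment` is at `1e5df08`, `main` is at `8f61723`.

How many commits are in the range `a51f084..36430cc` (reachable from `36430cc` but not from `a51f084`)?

Reachable from 36430cc: {18e912d, 36430cc, 4b50da2, 5b67687, 634a01b, 7261e82, 7a983d7, a51f084, c38a59a}.
Reachable from a51f084: {a51f084, c38a59a}.
In 36430cc's history but not a51f084's: {18e912d, 36430cc, 4b50da2, 5b67687, 634a01b, 7261e82, 7a983d7} — 7 commits.

7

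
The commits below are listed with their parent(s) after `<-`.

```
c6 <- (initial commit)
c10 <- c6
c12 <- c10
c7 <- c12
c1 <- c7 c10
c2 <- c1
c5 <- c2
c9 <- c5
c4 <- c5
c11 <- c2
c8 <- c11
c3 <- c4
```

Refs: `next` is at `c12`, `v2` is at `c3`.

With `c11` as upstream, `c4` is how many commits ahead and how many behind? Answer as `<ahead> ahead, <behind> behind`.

Reachable from c4: {c1, c10, c12, c2, c4, c5, c6, c7}.
Reachable from c11: {c1, c10, c11, c12, c2, c6, c7}.
Only in c4's history (ahead): {c4, c5} — 2.
Only in c11's history (behind): {c11} — 1.

2 ahead, 1 behind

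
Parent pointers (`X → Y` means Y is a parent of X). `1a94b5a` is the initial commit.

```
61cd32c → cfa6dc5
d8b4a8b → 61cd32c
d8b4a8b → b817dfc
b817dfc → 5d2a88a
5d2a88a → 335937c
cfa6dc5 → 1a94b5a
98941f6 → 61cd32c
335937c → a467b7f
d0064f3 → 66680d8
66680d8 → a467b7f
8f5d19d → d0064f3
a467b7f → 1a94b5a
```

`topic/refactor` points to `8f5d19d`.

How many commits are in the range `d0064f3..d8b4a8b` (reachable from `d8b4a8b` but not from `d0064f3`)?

6

Reachable from d8b4a8b: {1a94b5a, 335937c, 5d2a88a, 61cd32c, a467b7f, b817dfc, cfa6dc5, d8b4a8b}.
Reachable from d0064f3: {1a94b5a, 66680d8, a467b7f, d0064f3}.
In d8b4a8b's history but not d0064f3's: {335937c, 5d2a88a, 61cd32c, b817dfc, cfa6dc5, d8b4a8b} — 6 commits.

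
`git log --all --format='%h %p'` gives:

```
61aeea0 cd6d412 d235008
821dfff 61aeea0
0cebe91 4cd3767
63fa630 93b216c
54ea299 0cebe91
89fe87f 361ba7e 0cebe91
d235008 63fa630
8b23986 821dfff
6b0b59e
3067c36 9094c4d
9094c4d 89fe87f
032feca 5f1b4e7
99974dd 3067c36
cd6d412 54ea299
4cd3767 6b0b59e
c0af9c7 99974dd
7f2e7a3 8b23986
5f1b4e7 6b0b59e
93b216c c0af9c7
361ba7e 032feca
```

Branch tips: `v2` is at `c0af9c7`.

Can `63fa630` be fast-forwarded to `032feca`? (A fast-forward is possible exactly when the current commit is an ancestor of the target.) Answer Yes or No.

No

A fast-forward from 63fa630 to 032feca is possible iff 63fa630 is an ancestor of 032feca.
Ancestors of 032feca: {032feca, 5f1b4e7, 6b0b59e}.
63fa630 is not among them, so fast-forward is not possible.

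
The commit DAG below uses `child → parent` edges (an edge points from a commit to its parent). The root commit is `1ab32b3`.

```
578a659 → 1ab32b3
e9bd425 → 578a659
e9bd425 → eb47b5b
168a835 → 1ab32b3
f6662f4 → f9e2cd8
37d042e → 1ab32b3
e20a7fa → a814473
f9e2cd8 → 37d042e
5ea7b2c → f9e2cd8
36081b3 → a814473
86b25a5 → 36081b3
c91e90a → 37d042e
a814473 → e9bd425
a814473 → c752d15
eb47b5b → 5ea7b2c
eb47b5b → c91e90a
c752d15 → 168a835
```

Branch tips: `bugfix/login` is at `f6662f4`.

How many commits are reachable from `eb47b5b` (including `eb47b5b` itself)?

6

Walking parent pointers from eb47b5b: reachable set = {1ab32b3, 37d042e, 5ea7b2c, c91e90a, eb47b5b, f9e2cd8}.
That is 6 commits.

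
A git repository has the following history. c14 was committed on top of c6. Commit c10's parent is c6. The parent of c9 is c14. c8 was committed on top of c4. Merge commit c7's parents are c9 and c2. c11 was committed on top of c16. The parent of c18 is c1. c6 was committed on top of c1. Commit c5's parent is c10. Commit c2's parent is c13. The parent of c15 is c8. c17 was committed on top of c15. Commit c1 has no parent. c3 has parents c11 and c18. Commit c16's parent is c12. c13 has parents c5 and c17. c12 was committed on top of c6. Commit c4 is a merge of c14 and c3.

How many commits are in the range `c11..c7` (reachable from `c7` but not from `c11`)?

Reachable from c7: {c1, c10, c11, c12, c13, c14, c15, c16, c17, c18, c2, c3, c4, c5, c6, c7, c8, c9}.
Reachable from c11: {c1, c11, c12, c16, c6}.
In c7's history but not c11's: {c10, c13, c14, c15, c17, c18, c2, c3, c4, c5, c7, c8, c9} — 13 commits.

13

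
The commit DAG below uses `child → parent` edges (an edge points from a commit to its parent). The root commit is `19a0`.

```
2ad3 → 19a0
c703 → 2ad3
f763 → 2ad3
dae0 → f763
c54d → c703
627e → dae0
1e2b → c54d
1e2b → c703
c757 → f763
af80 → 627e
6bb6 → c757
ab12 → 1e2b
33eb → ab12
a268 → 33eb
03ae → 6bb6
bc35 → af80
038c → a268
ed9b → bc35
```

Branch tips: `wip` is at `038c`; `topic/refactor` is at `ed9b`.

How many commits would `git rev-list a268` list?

Walking parent pointers from a268: reachable set = {19a0, 1e2b, 2ad3, 33eb, a268, ab12, c54d, c703}.
That is 8 commits.

8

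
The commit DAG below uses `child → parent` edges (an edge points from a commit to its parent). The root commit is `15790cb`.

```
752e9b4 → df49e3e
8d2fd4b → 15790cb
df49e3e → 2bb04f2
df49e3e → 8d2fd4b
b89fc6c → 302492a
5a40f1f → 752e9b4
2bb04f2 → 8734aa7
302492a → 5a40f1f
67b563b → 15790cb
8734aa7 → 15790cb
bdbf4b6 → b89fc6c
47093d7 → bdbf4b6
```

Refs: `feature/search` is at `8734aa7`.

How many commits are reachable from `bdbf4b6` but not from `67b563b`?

9

Reachable from bdbf4b6: {15790cb, 2bb04f2, 302492a, 5a40f1f, 752e9b4, 8734aa7, 8d2fd4b, b89fc6c, bdbf4b6, df49e3e}.
Reachable from 67b563b: {15790cb, 67b563b}.
In bdbf4b6's history but not 67b563b's: {2bb04f2, 302492a, 5a40f1f, 752e9b4, 8734aa7, 8d2fd4b, b89fc6c, bdbf4b6, df49e3e} — 9 commits.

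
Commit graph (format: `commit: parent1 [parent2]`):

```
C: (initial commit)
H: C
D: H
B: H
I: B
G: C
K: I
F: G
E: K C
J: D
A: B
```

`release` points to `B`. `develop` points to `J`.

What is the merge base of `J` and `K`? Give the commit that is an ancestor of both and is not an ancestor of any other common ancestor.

Ancestors of J: {C, D, H, J}.
Ancestors of K: {B, C, H, I, K}.
Common ancestors: {C, H}.
Among these, H is not an ancestor of any other common ancestor — it is the merge base.

H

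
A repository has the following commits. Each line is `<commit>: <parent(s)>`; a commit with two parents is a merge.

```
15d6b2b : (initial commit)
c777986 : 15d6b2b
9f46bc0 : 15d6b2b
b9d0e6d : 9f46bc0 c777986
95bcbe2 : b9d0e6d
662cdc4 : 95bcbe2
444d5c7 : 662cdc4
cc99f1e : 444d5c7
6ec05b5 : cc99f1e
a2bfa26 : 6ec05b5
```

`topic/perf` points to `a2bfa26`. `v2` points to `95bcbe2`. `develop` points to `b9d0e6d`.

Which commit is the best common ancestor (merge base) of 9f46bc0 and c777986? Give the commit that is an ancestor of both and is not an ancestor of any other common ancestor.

15d6b2b

Ancestors of 9f46bc0: {15d6b2b, 9f46bc0}.
Ancestors of c777986: {15d6b2b, c777986}.
Common ancestors: {15d6b2b}.
The only common ancestor is 15d6b2b, so it is the merge base.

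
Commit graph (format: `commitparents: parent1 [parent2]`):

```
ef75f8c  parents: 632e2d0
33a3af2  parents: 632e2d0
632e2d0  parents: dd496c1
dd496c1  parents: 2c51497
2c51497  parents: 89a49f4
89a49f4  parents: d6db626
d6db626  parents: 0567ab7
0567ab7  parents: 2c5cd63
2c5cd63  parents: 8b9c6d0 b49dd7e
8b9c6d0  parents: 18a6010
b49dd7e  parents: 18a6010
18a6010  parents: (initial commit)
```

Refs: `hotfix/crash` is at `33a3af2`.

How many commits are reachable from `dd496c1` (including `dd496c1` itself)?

9

Walking parent pointers from dd496c1: reachable set = {0567ab7, 18a6010, 2c51497, 2c5cd63, 89a49f4, 8b9c6d0, b49dd7e, d6db626, dd496c1}.
That is 9 commits.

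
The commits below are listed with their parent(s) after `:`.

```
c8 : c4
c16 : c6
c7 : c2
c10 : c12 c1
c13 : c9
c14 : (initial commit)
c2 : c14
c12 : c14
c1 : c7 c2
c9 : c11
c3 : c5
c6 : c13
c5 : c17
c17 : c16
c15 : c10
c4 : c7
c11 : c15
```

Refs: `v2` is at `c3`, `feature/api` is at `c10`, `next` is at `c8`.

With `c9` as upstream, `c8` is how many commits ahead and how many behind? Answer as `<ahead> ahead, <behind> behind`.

2 ahead, 6 behind

Reachable from c8: {c14, c2, c4, c7, c8}.
Reachable from c9: {c1, c10, c11, c12, c14, c15, c2, c7, c9}.
Only in c8's history (ahead): {c4, c8} — 2.
Only in c9's history (behind): {c1, c10, c11, c12, c15, c9} — 6.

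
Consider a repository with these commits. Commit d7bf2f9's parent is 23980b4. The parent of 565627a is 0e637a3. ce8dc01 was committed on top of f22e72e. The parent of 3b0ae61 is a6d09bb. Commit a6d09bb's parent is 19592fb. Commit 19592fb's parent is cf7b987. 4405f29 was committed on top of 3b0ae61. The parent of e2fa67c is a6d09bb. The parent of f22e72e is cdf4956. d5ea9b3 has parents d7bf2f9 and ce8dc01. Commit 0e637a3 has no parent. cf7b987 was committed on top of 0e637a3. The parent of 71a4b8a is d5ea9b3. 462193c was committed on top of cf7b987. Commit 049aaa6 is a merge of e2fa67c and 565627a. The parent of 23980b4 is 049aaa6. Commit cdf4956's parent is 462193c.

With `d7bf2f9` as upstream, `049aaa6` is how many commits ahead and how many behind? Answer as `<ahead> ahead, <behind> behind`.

Reachable from 049aaa6: {049aaa6, 0e637a3, 19592fb, 565627a, a6d09bb, cf7b987, e2fa67c}.
Reachable from d7bf2f9: {049aaa6, 0e637a3, 19592fb, 23980b4, 565627a, a6d09bb, cf7b987, d7bf2f9, e2fa67c}.
Only in 049aaa6's history (ahead): {} — 0.
Only in d7bf2f9's history (behind): {23980b4, d7bf2f9} — 2.

0 ahead, 2 behind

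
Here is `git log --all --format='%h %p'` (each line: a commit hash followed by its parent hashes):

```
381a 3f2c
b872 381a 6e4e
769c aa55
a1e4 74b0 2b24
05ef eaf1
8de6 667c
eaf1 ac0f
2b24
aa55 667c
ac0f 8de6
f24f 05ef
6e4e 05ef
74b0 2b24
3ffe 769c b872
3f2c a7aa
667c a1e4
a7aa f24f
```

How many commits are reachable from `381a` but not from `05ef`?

Reachable from 381a: {05ef, 2b24, 381a, 3f2c, 667c, 74b0, 8de6, a1e4, a7aa, ac0f, eaf1, f24f}.
Reachable from 05ef: {05ef, 2b24, 667c, 74b0, 8de6, a1e4, ac0f, eaf1}.
In 381a's history but not 05ef's: {381a, 3f2c, a7aa, f24f} — 4 commits.

4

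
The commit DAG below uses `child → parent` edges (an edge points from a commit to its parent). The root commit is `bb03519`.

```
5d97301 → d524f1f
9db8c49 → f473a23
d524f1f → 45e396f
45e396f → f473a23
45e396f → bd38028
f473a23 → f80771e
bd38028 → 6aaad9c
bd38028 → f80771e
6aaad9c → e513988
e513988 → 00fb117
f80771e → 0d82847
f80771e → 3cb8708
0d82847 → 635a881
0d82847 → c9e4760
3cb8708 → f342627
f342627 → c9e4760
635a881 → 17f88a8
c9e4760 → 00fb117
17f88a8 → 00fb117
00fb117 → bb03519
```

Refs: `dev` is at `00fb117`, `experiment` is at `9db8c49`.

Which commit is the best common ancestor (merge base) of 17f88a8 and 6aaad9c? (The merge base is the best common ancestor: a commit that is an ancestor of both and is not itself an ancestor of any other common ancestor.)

Ancestors of 17f88a8: {00fb117, 17f88a8, bb03519}.
Ancestors of 6aaad9c: {00fb117, 6aaad9c, bb03519, e513988}.
Common ancestors: {00fb117, bb03519}.
Among these, 00fb117 is not an ancestor of any other common ancestor — it is the merge base.

00fb117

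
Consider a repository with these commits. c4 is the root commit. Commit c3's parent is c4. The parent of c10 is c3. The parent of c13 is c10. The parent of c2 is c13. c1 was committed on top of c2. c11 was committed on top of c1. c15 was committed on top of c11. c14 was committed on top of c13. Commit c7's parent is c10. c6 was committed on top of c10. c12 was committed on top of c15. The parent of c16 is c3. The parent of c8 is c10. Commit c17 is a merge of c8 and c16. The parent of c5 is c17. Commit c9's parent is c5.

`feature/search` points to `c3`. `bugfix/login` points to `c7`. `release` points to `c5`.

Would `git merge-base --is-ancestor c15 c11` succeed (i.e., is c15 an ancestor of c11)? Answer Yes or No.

No

Ancestors of c11: {c1, c10, c11, c13, c2, c3, c4}.
c15 is not in that set, so it is not an ancestor of c11.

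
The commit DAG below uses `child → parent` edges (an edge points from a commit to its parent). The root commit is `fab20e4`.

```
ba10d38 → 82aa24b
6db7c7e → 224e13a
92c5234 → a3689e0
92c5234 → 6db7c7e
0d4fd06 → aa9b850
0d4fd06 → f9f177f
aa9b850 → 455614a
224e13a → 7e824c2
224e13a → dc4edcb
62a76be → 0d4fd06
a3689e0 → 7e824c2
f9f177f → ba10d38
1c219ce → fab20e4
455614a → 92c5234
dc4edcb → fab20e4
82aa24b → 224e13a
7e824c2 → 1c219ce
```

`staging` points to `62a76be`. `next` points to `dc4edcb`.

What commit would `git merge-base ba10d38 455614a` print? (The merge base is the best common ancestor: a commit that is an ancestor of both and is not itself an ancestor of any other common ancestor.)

224e13a

Ancestors of ba10d38: {1c219ce, 224e13a, 7e824c2, 82aa24b, ba10d38, dc4edcb, fab20e4}.
Ancestors of 455614a: {1c219ce, 224e13a, 455614a, 6db7c7e, 7e824c2, 92c5234, a3689e0, dc4edcb, fab20e4}.
Common ancestors: {1c219ce, 224e13a, 7e824c2, dc4edcb, fab20e4}.
Among these, 224e13a is not an ancestor of any other common ancestor — it is the merge base.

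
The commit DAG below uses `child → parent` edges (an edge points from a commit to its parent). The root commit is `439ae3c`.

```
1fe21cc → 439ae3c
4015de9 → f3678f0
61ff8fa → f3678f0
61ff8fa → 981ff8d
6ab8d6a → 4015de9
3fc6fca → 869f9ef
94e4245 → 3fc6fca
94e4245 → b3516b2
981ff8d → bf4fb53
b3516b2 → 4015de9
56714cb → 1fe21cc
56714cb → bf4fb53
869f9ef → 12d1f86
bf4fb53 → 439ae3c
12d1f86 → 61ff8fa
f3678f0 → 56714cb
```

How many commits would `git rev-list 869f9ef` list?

Walking parent pointers from 869f9ef: reachable set = {12d1f86, 1fe21cc, 439ae3c, 56714cb, 61ff8fa, 869f9ef, 981ff8d, bf4fb53, f3678f0}.
That is 9 commits.

9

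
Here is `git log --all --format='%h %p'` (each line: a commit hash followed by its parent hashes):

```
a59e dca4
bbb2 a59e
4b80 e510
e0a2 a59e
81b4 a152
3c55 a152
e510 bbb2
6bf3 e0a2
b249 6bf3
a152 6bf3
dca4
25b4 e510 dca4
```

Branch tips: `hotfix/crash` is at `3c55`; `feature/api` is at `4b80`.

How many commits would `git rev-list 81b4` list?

Walking parent pointers from 81b4: reachable set = {6bf3, 81b4, a152, a59e, dca4, e0a2}.
That is 6 commits.

6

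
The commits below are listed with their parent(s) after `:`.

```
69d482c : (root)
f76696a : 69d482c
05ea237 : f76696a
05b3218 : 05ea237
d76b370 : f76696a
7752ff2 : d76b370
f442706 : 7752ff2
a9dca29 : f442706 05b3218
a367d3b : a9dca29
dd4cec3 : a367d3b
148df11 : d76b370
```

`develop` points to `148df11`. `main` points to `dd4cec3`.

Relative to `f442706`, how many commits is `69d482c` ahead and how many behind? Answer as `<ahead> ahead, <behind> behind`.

0 ahead, 4 behind

Reachable from 69d482c: {69d482c}.
Reachable from f442706: {69d482c, 7752ff2, d76b370, f442706, f76696a}.
Only in 69d482c's history (ahead): {} — 0.
Only in f442706's history (behind): {7752ff2, d76b370, f442706, f76696a} — 4.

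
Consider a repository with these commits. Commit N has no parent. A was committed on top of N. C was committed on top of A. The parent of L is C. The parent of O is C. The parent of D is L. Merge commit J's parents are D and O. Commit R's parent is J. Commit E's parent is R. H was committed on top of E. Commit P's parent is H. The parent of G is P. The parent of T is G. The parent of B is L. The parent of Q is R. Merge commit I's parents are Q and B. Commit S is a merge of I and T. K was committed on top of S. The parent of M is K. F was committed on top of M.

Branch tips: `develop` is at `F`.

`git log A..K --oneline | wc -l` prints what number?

16

Reachable from K: {A, B, C, D, E, G, H, I, J, K, L, N, O, P, Q, R, S, T}.
Reachable from A: {A, N}.
In K's history but not A's: {B, C, D, E, G, H, I, J, K, L, O, P, Q, R, S, T} — 16 commits.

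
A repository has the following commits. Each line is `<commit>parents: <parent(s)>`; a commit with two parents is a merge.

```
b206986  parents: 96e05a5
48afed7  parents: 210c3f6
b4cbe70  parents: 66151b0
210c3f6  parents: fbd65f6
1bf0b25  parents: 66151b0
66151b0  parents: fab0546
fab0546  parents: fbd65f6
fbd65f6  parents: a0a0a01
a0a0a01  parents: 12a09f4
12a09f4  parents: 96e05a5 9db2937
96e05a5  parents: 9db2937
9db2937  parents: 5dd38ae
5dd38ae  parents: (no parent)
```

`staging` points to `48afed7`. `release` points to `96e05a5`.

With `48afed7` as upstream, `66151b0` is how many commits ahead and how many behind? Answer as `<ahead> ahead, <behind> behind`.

Reachable from 66151b0: {12a09f4, 5dd38ae, 66151b0, 96e05a5, 9db2937, a0a0a01, fab0546, fbd65f6}.
Reachable from 48afed7: {12a09f4, 210c3f6, 48afed7, 5dd38ae, 96e05a5, 9db2937, a0a0a01, fbd65f6}.
Only in 66151b0's history (ahead): {66151b0, fab0546} — 2.
Only in 48afed7's history (behind): {210c3f6, 48afed7} — 2.

2 ahead, 2 behind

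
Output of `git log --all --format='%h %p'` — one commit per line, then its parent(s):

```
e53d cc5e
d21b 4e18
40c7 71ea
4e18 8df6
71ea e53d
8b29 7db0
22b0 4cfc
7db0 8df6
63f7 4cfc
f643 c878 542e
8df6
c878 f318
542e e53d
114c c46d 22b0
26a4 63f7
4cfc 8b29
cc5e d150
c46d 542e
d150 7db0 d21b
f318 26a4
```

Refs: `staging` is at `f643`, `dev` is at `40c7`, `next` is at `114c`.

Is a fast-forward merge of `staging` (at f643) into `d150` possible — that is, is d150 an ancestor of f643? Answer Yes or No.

A fast-forward from d150 to f643 is possible iff d150 is an ancestor of f643.
Ancestors of f643: {26a4, 4cfc, 4e18, 542e, 63f7, 7db0, 8b29, 8df6, c878, cc5e, d150, d21b, e53d, f318, f643}.
d150 is among them, so fast-forward is possible.

Yes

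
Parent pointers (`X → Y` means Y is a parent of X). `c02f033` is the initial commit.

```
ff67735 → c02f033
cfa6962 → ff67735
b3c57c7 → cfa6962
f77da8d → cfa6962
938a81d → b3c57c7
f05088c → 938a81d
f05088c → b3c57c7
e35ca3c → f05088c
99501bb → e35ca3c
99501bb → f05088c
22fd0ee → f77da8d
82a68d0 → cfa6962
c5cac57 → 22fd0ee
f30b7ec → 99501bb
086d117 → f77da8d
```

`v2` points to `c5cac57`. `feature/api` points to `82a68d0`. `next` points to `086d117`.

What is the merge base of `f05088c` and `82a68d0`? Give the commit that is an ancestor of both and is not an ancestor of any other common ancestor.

Ancestors of f05088c: {938a81d, b3c57c7, c02f033, cfa6962, f05088c, ff67735}.
Ancestors of 82a68d0: {82a68d0, c02f033, cfa6962, ff67735}.
Common ancestors: {c02f033, cfa6962, ff67735}.
Among these, cfa6962 is not an ancestor of any other common ancestor — it is the merge base.

cfa6962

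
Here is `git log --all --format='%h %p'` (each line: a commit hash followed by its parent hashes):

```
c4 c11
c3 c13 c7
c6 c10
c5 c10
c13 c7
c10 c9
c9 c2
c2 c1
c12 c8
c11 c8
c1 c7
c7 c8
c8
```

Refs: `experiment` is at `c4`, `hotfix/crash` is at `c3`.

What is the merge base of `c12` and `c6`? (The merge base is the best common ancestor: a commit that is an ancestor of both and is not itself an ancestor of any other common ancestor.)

Ancestors of c12: {c12, c8}.
Ancestors of c6: {c1, c10, c2, c6, c7, c8, c9}.
Common ancestors: {c8}.
The only common ancestor is c8, so it is the merge base.

c8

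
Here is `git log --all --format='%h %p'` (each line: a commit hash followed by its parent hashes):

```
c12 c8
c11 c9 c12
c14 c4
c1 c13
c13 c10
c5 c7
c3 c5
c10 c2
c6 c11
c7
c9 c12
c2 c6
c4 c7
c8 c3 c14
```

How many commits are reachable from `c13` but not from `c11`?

4

Reachable from c13: {c10, c11, c12, c13, c14, c2, c3, c4, c5, c6, c7, c8, c9}.
Reachable from c11: {c11, c12, c14, c3, c4, c5, c7, c8, c9}.
In c13's history but not c11's: {c10, c13, c2, c6} — 4 commits.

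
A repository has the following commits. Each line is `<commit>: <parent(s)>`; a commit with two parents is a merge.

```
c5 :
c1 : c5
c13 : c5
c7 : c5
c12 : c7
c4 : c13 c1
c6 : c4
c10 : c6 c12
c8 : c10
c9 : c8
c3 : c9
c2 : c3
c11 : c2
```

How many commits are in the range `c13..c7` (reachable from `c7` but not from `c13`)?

Reachable from c7: {c5, c7}.
Reachable from c13: {c13, c5}.
In c7's history but not c13's: {c7} — 1 commit.

1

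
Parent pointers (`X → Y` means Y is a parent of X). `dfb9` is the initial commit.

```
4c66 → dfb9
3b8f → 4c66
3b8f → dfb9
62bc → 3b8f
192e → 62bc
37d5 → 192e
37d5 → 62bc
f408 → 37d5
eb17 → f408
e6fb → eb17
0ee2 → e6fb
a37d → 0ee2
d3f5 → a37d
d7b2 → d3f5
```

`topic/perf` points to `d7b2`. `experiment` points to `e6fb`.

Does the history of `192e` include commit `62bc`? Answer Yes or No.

Ancestors of 192e (commits reachable by following parents): {192e, 3b8f, 4c66, 62bc, dfb9}.
62bc is in that set, so it is an ancestor of 192e.

Yes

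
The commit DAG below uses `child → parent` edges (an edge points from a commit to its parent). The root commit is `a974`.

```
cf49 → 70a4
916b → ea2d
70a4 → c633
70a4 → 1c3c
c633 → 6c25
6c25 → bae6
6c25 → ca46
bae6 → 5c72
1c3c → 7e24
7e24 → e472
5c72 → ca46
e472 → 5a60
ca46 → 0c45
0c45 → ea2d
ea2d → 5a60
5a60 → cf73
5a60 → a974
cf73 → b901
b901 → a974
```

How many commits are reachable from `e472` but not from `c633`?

1

Reachable from e472: {5a60, a974, b901, cf73, e472}.
Reachable from c633: {0c45, 5a60, 5c72, 6c25, a974, b901, bae6, c633, ca46, cf73, ea2d}.
In e472's history but not c633's: {e472} — 1 commit.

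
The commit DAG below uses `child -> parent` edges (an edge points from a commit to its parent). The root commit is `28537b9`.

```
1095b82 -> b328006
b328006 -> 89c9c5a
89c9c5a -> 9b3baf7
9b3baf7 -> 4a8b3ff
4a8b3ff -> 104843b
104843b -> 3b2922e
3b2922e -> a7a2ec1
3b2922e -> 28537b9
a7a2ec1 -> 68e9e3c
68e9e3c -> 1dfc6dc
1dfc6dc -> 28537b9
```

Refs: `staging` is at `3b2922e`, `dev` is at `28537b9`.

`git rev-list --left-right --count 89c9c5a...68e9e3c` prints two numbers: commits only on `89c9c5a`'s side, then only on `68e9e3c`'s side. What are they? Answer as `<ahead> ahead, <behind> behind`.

6 ahead, 0 behind

Reachable from 89c9c5a: {104843b, 1dfc6dc, 28537b9, 3b2922e, 4a8b3ff, 68e9e3c, 89c9c5a, 9b3baf7, a7a2ec1}.
Reachable from 68e9e3c: {1dfc6dc, 28537b9, 68e9e3c}.
Only in 89c9c5a's history (ahead): {104843b, 3b2922e, 4a8b3ff, 89c9c5a, 9b3baf7, a7a2ec1} — 6.
Only in 68e9e3c's history (behind): {} — 0.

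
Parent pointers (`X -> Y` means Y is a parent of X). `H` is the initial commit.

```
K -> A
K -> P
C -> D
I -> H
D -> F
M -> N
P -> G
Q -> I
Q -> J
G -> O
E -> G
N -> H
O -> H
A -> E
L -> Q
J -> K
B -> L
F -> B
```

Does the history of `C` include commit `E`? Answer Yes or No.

Yes

Ancestors of C (commits reachable by following parents): {A, B, C, D, E, F, G, H, I, J, K, L, O, P, Q}.
E is in that set, so it is an ancestor of C.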